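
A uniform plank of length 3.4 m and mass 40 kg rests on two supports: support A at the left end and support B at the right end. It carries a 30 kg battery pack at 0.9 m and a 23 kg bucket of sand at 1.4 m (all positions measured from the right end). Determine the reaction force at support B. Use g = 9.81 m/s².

About support A:
Beam weight: 40 × 9.81 = 392.4 N down at 1.7 m → arm 1.7 m, τ = 392.4 × 1.7 = 667.1 N·m clockwise.
Battery pack: 30 × 9.81 = 294.3 N down at 0.9 m → arm 2.5 m, τ = 294.3 × 2.5 = 735.8 N·m clockwise.
Bucket of sand: 23 × 9.81 = 225.6 N down at 1.4 m → arm 2 m, τ = 225.6 × 2 = 451.2 N·m clockwise.
Net load moment about support A = 1854 N·m clockwise.
Reaction R at support B is upward at 0 m, arm 3.4 m → moment R × 3.4 counterclockwise.
For rotational equilibrium, R × 3.4 = 1854, so R = 545 N.

R_B ≈ 545 N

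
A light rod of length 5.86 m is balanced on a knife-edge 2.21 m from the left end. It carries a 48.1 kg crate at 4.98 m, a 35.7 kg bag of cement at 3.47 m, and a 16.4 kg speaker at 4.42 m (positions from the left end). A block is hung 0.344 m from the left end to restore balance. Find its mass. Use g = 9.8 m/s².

m ≈ 115 kg

Take moments about the knife-edge (at 2.21 m from the left end).
Crate: 48.1 × 9.8 = 471.4 N down at 4.98 m → arm 2.77 m, τ = 471.4 × 2.77 = 1306 N·m clockwise.
Bag of cement: 35.7 × 9.8 = 349.9 N down at 3.47 m → arm 1.26 m, τ = 349.9 × 1.26 = 440.9 N·m clockwise.
Speaker: 16.4 × 9.8 = 160.7 N down at 4.42 m → arm 2.21 m, τ = 160.7 × 2.21 = 355.1 N·m clockwise.
Net moment of known loads = 2102 N·m clockwise.
An unknown mass m at 0.344 m has arm 1.866 m; its moment is m·g·1.866 counterclockwise.
Στ = 0 ⇒ m × 9.8 × 1.866 = 2102 ⇒ m = 2102 / (9.8 × 1.866) = 115 kg.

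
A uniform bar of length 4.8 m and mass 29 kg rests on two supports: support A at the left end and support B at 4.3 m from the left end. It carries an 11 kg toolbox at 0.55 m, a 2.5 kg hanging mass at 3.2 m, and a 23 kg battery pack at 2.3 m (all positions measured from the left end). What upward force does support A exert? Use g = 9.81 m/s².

Take moments about support B.
Beam weight: 29 × 9.81 = 284.5 N down at 2.4 m → arm 1.9 m, τ = 284.5 × 1.9 = 540.5 N·m counterclockwise.
Toolbox: 11 × 9.81 = 107.9 N down at 0.55 m → arm 3.75 m, τ = 107.9 × 3.75 = 404.6 N·m counterclockwise.
Hanging mass: 2.5 × 9.81 = 24.53 N down at 3.2 m → arm 1.1 m, τ = 24.53 × 1.1 = 26.98 N·m counterclockwise.
Battery pack: 23 × 9.81 = 225.6 N down at 2.3 m → arm 2 m, τ = 225.6 × 2 = 451.2 N·m counterclockwise.
Net load moment about support B = 1423 N·m counterclockwise.
Reaction R at support A is upward at 0 m, arm 4.3 m → moment R × 4.3 clockwise.
Στ = 0 ⇒ R × 4.3 = 1423 ⇒ R = 331 N.

R_A ≈ 331 N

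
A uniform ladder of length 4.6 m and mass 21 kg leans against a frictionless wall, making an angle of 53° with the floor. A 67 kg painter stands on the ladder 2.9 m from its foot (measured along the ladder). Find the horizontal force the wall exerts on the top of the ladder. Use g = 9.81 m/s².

N_wall ≈ 390 N

Taking torques about the foot of the ladder:
Ladder weight 21×9.81 = 206 N acts at 2.3 m along the ladder; its horizontal arm is 2.3·cos53° = 1.384 m → τ = 285.1 N·m clockwise.
Painter: 67×9.81 = 657.3 N at 2.9 m → arm 1.745 m → τ = 1147 N·m clockwise.
Wall normal N acts horizontally at the top; its moment arm is the height L sinθ = 4.6·sin53° = 3.674 m, counterclockwise.
Balancing moments: N × 3.674 = 1432, giving N = 390 N.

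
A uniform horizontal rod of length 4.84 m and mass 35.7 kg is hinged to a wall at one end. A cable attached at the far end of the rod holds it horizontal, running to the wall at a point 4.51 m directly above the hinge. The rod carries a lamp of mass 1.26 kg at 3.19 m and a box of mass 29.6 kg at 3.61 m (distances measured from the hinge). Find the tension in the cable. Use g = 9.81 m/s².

T ≈ 587 N

About the hinge:
Beam weight: 35.7 × 9.81 = 350.2 N down at 2.42 m → arm 2.42 m, τ = 350.2 × 2.42 = 847.5 N·m clockwise.
Lamp: 1.26 × 9.81 = 12.36 N down at 3.19 m → arm 3.19 m, τ = 12.36 × 3.19 = 39.43 N·m clockwise.
Box: 29.6 × 9.81 = 290.4 N down at 3.61 m → arm 3.61 m, τ = 290.4 × 3.61 = 1048 N·m clockwise.
Total clockwise load moment = 1935 N·m.
The cable tension T acts at 4.84 m; only its component perpendicular to the rod, T sinθ, produces torque. sinθ = h/√(h²+d²) = 4.51/√(4.51²+4.84²) = 0.6817.
For rotational equilibrium, T × 4.84 × 0.6817 = 1935, so T = 1935 / 3.299 = 587 N.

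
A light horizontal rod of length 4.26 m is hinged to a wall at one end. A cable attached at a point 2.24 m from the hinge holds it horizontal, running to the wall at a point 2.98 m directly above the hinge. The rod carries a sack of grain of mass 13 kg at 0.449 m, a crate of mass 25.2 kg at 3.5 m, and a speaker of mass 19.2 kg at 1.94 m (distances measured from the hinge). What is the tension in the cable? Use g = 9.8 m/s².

T ≈ 719 N

About the hinge:
Sack of grain: 13 × 9.8 = 127.4 N down at 0.449 m → arm 0.449 m, τ = 127.4 × 0.449 = 57.2 N·m clockwise.
Crate: 25.2 × 9.8 = 247 N down at 3.5 m → arm 3.5 m, τ = 247 × 3.5 = 864.5 N·m clockwise.
Speaker: 19.2 × 9.8 = 188.2 N down at 1.94 m → arm 1.94 m, τ = 188.2 × 1.94 = 365.1 N·m clockwise.
Total clockwise load moment = 1287 N·m.
The cable tension T acts at 2.24 m; only its component perpendicular to the rod, T sinθ, produces torque. sinθ = h/√(h²+d²) = 2.98/√(2.98²+2.24²) = 0.7994.
Balancing moments: T × 2.24 × 0.7994 = 1287, giving T = 1287 / 1.791 = 719 N.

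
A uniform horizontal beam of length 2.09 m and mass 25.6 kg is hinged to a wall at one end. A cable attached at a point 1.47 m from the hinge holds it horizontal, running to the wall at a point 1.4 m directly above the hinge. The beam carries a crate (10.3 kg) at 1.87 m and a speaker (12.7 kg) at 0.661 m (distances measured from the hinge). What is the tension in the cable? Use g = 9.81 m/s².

Choose the hinge as the axis so the unknown hinge reaction has zero arm there.
Beam weight: 25.6 × 9.81 = 251.1 N down at 1.045 m → arm 1.045 m, τ = 251.1 × 1.045 = 262.4 N·m clockwise.
Crate: 10.3 × 9.81 = 101 N down at 1.87 m → arm 1.87 m, τ = 101 × 1.87 = 188.9 N·m clockwise.
Speaker: 12.7 × 9.81 = 124.6 N down at 0.661 m → arm 0.661 m, τ = 124.6 × 0.661 = 82.36 N·m clockwise.
Total clockwise load moment = 533.7 N·m.
The cable tension T acts at 1.47 m; only its component perpendicular to the beam, T sinθ, produces torque. sinθ = h/√(h²+d²) = 1.4/√(1.4²+1.47²) = 0.6897.
Balancing moments: T × 1.47 × 0.6897 = 533.7, giving T = 533.7 / 1.014 = 526 N.

T ≈ 526 N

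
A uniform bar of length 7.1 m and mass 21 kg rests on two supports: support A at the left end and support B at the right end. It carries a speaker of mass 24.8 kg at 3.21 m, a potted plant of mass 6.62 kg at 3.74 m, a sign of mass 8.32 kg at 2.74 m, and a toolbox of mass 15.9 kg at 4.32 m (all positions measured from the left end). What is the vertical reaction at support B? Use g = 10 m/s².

R_B ≈ 381 N

About support A:
Beam weight: 21 × 10 = 210 N down at 3.55 m → arm 3.55 m, τ = 210 × 3.55 = 745.5 N·m clockwise.
Speaker: 24.8 × 10 = 248 N down at 3.21 m → arm 3.21 m, τ = 248 × 3.21 = 796.1 N·m clockwise.
Potted plant: 6.62 × 10 = 66.2 N down at 3.74 m → arm 3.74 m, τ = 66.2 × 3.74 = 247.6 N·m clockwise.
Sign: 8.32 × 10 = 83.2 N down at 2.74 m → arm 2.74 m, τ = 83.2 × 2.74 = 228 N·m clockwise.
Toolbox: 15.9 × 10 = 159 N down at 4.32 m → arm 4.32 m, τ = 159 × 4.32 = 686.9 N·m clockwise.
Net load moment about support A = 2704 N·m clockwise.
Reaction R at support B is upward at 7.1 m, arm 7.1 m → moment R × 7.1 counterclockwise.
Balancing moments: R × 7.1 = 2704, giving R = 381 N.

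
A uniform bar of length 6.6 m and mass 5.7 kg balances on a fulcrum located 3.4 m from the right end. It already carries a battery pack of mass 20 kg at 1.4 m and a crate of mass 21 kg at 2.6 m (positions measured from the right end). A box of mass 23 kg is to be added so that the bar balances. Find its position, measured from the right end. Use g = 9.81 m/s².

Choose the fulcrum (at 3.4 m from the right end) as the axis so the support reaction has zero arm there.
Beam weight: 5.7 × 9.81 = 55.92 N down at 3.3 m → arm 0.1 m, τ = 55.92 × 0.1 = 5.592 N·m clockwise.
Battery pack: 20 × 9.81 = 196.2 N down at 1.4 m → arm 2 m, τ = 196.2 × 2 = 392.4 N·m clockwise.
Crate: 21 × 9.81 = 206 N down at 2.6 m → arm 0.8 m, τ = 206 × 0.8 = 164.8 N·m clockwise.
Net moment of existing loads = 562.8 N·m clockwise.
The box weighs 23 × 9.81 = 225.6 N and must supply an equal counterclockwise moment, so its lever arm about the fulcrum is 562.8 / 225.6 = 2.49 m.
That puts it at 3.4 + 2.49 = 5.89 m from the right end.

x ≈ 5.89 m from the right end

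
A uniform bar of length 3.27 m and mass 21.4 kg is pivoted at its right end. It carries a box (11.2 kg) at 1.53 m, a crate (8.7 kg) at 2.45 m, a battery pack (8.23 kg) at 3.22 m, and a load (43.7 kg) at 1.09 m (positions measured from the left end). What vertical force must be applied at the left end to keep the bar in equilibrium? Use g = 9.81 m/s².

Taking torques about the right end:
Beam weight: 21.4 × 9.81 = 209.9 N down at 1.635 m → arm 1.635 m, τ = 209.9 × 1.635 = 343.2 N·m counterclockwise.
Box: 11.2 × 9.81 = 109.9 N down at 1.53 m → arm 1.74 m, τ = 109.9 × 1.74 = 191.2 N·m counterclockwise.
Crate: 8.7 × 9.81 = 85.35 N down at 2.45 m → arm 0.82 m, τ = 85.35 × 0.82 = 69.99 N·m counterclockwise.
Battery pack: 8.23 × 9.81 = 80.74 N down at 3.22 m → arm 0.05 m, τ = 80.74 × 0.05 = 4.037 N·m counterclockwise.
Load: 43.7 × 9.81 = 428.7 N down at 1.09 m → arm 2.18 m, τ = 428.7 × 2.18 = 934.6 N·m counterclockwise.
Net moment of the loads = 1543 N·m counterclockwise.
The upward force F acts at the left end, arm 3.27 m, giving F × 3.27 clockwise.
Setting net torque to zero: F × 3.27 = 1543 → F = 1543 / 3.27 = 472 N.

F ≈ 472 N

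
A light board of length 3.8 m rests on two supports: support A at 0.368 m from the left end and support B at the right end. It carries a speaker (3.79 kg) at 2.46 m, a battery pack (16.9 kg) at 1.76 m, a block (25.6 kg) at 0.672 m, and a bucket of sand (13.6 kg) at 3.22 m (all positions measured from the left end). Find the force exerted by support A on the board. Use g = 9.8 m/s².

About support B:
Speaker: 3.79 × 9.8 = 37.14 N down at 2.46 m → arm 1.34 m, τ = 37.14 × 1.34 = 49.77 N·m counterclockwise.
Battery pack: 16.9 × 9.8 = 165.6 N down at 1.76 m → arm 2.04 m, τ = 165.6 × 2.04 = 337.8 N·m counterclockwise.
Block: 25.6 × 9.8 = 250.9 N down at 0.672 m → arm 3.128 m, τ = 250.9 × 3.128 = 784.8 N·m counterclockwise.
Bucket of sand: 13.6 × 9.8 = 133.3 N down at 3.22 m → arm 0.58 m, τ = 133.3 × 0.58 = 77.31 N·m counterclockwise.
Net load moment about support B = 1250 N·m counterclockwise.
Reaction R at support A is upward at 0.368 m, arm 3.432 m → moment R × 3.432 clockwise.
For rotational equilibrium, R × 3.432 = 1250, so R = 364 N.

R_A ≈ 364 N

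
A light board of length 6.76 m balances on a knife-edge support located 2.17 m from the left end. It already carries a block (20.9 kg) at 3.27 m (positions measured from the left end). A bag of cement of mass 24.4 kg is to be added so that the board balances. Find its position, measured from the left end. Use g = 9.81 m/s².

Taking torques about the knife-edge support (at 2.17 m from the left end):
Block: 20.9 × 9.81 = 205 N down at 3.27 m → arm 1.1 m, τ = 205 × 1.1 = 225.5 N·m clockwise.
Net moment of existing loads = 225.5 N·m clockwise.
The bag of cement weighs 24.4 × 9.81 = 239.4 N and must supply an equal counterclockwise moment, so its lever arm about the knife-edge support is 225.5 / 239.4 = 0.942 m.
That puts it at 2.17 − 0.942 = 1.23 m from the left end.

x ≈ 1.23 m from the left end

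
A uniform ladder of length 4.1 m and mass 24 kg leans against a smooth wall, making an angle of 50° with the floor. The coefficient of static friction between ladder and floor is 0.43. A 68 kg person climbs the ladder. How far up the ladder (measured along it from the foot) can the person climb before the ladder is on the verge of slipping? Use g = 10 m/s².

Choose the foot of the ladder as the axis so the floor normal and friction both act there and drop out.
Ladder weight 24×10 = 240 N acts at 2.05 m along the ladder; its horizontal arm is 2.05·cos50° = 1.318 m → τ = 316.3 N·m clockwise.
Person weight 68×10 = 680 N at distance d → arm d·cos50° → τ = 680·d·0.6428 clockwise.
Wall normal N at the top has arm L sinθ = 3.141 m counterclockwise, so Στ = 0 gives N·3.141 = 316.3 + 437.1·d.
ΣFy = 0 ⇒ N_floor = 920 N, so the maximum friction is μ_s·N_floor = 0.43×920 = 395.6 N. ΣFx = 0 ⇒ N_wall = f, so at the slipping point N = 395.6 N.
Substituting: 395.6×3.141 = 316.3 + 437.1·d ⇒ d = (1243 − 316.3) / 437.1 = 2.12 m.

d ≈ 2.12 m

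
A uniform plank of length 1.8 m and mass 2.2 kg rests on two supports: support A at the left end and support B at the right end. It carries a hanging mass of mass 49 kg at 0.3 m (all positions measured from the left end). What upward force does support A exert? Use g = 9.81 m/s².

R_A ≈ 411 N

Choose support B as the axis so its reaction then has zero moment arm.
Beam weight: 2.2 × 9.81 = 21.58 N down at 0.9 m → arm 0.9 m, τ = 21.58 × 0.9 = 19.42 N·m counterclockwise.
Hanging mass: 49 × 9.81 = 480.7 N down at 0.3 m → arm 1.5 m, τ = 480.7 × 1.5 = 721 N·m counterclockwise.
Net load moment about support B = 740.4 N·m counterclockwise.
Reaction R at support A is upward at 0 m, arm 1.8 m → moment R × 1.8 clockwise.
For rotational equilibrium, R × 1.8 = 740.4, so R = 411 N.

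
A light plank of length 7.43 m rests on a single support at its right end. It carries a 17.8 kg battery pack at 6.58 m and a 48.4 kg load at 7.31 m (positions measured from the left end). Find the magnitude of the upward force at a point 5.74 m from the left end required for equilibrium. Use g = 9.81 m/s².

F ≈ 122 N

Take moments about the right end.
Battery pack: 17.8 × 9.81 = 174.6 N down at 6.58 m → arm 0.85 m, τ = 174.6 × 0.85 = 148.4 N·m counterclockwise.
Load: 48.4 × 9.81 = 474.8 N down at 7.31 m → arm 0.12 m, τ = 474.8 × 0.12 = 56.98 N·m counterclockwise.
Net moment of the loads = 205.4 N·m counterclockwise.
The upward force F acts at a point 5.74 m from the left end, arm 1.69 m, giving F × 1.69 clockwise.
Στ = 0 ⇒ F × 1.69 = 205.4 ⇒ F = 205.4 / 1.69 = 122 N.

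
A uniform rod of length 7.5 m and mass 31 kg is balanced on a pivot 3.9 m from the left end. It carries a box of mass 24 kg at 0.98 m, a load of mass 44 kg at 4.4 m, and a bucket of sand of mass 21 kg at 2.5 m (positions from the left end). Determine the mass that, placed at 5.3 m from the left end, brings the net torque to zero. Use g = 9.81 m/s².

Choose the pivot (at 3.9 m from the left end) as the axis so the support reaction has zero arm there.
Beam weight: 31 × 9.81 = 304.1 N down at 3.75 m → arm 0.15 m, τ = 304.1 × 0.15 = 45.62 N·m counterclockwise.
Box: 24 × 9.81 = 235.4 N down at 0.98 m → arm 2.92 m, τ = 235.4 × 2.92 = 687.4 N·m counterclockwise.
Load: 44 × 9.81 = 431.6 N down at 4.4 m → arm 0.5 m, τ = 431.6 × 0.5 = 215.8 N·m clockwise.
Bucket of sand: 21 × 9.81 = 206 N down at 2.5 m → arm 1.4 m, τ = 206 × 1.4 = 288.4 N·m counterclockwise.
Net moment of known loads = 805.6 N·m counterclockwise.
An unknown mass m at 5.3 m has arm 1.4 m; its moment is m·g·1.4 clockwise.
Στ = 0 ⇒ m × 9.81 × 1.4 = 805.6 ⇒ m = 805.6 / (9.81 × 1.4) = 58.7 kg.

m ≈ 58.7 kg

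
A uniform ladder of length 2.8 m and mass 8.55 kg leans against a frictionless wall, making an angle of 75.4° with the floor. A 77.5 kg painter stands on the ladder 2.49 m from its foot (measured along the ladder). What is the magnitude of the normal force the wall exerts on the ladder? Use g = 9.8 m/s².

Choose the foot of the ladder as the axis so the floor normal and friction both act there and drop out.
Ladder weight 8.55×9.8 = 83.79 N acts at 1.4 m along the ladder; its horizontal arm is 1.4·cos75.4° = 0.3529 m → τ = 29.57 N·m clockwise.
Painter: 77.5×9.8 = 759.5 N at 2.49 m → arm 0.6277 m → τ = 476.7 N·m clockwise.
Wall normal N acts horizontally at the top; its moment arm is the height L sinθ = 2.8·sin75.4° = 2.71 m, counterclockwise.
For rotational equilibrium, N × 2.71 = 506.3, so N = 187 N.

N_wall ≈ 187 N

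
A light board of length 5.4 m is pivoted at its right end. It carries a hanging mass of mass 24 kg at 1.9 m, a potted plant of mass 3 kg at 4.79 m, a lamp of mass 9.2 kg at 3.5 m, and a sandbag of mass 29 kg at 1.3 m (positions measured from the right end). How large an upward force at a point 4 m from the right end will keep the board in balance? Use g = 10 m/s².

F ≈ 325 N

Take moments about the right end.
Hanging mass: 24 × 10 = 240 N down at 1.9 m → arm 1.9 m, τ = 240 × 1.9 = 456 N·m counterclockwise.
Potted plant: 3 × 10 = 30 N down at 4.79 m → arm 4.79 m, τ = 30 × 4.79 = 143.7 N·m counterclockwise.
Lamp: 9.2 × 10 = 92 N down at 3.5 m → arm 3.5 m, τ = 92 × 3.5 = 322 N·m counterclockwise.
Sandbag: 29 × 10 = 290 N down at 1.3 m → arm 1.3 m, τ = 290 × 1.3 = 377 N·m counterclockwise.
Net moment of the loads = 1299 N·m counterclockwise.
The upward force F acts at a point 4 m from the right end, arm 4 m, giving F × 4 clockwise.
Στ = 0 ⇒ F × 4 = 1299 ⇒ F = 1299 / 4 = 325 N.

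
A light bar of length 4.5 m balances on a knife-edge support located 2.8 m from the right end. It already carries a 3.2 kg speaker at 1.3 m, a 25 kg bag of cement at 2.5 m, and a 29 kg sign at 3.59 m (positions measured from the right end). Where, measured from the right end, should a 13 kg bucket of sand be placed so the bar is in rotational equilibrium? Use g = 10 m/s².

About the knife-edge support (at 2.8 m from the right end):
Speaker: 3.2 × 10 = 32 N down at 1.3 m → arm 1.5 m, τ = 32 × 1.5 = 48 N·m clockwise.
Bag of cement: 25 × 10 = 250 N down at 2.5 m → arm 0.3 m, τ = 250 × 0.3 = 75 N·m clockwise.
Sign: 29 × 10 = 290 N down at 3.59 m → arm 0.79 m, τ = 290 × 0.79 = 229.1 N·m counterclockwise.
Net moment of existing loads = 106.1 N·m counterclockwise.
The bucket of sand weighs 13 × 10 = 130 N and must supply an equal clockwise moment, so its lever arm about the knife-edge support is 106.1 / 130 = 0.816 m.
That puts it at 2.8 − 0.816 = 1.98 m from the right end.

x ≈ 1.98 m from the right end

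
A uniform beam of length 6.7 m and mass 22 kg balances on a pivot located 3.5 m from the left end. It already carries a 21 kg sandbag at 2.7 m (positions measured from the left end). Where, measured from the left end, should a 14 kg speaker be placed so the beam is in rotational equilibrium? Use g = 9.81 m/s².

x ≈ 4.94 m from the left end

Sum moments about the pivot (at 3.5 m from the left end) (the support reaction has zero arm there).
Beam weight: 22 × 9.81 = 215.8 N down at 3.35 m → arm 0.15 m, τ = 215.8 × 0.15 = 32.37 N·m counterclockwise.
Sandbag: 21 × 9.81 = 206 N down at 2.7 m → arm 0.8 m, τ = 206 × 0.8 = 164.8 N·m counterclockwise.
Net moment of existing loads = 197.2 N·m counterclockwise.
The speaker weighs 14 × 9.81 = 137.3 N and must supply an equal clockwise moment, so its lever arm about the pivot is 197.2 / 137.3 = 1.44 m.
That puts it at 3.5 + 1.44 = 4.94 m from the left end.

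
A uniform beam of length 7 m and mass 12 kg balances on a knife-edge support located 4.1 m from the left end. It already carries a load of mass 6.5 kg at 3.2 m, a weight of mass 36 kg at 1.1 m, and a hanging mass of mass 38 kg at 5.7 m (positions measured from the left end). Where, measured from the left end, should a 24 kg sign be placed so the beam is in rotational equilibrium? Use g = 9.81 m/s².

x ≈ 6.61 m from the left end

Choose the knife-edge support (at 4.1 m from the left end) as the axis so the support reaction has zero arm there.
Beam weight: 12 × 9.81 = 117.7 N down at 3.5 m → arm 0.6 m, τ = 117.7 × 0.6 = 70.62 N·m counterclockwise.
Load: 6.5 × 9.81 = 63.77 N down at 3.2 m → arm 0.9 m, τ = 63.77 × 0.9 = 57.39 N·m counterclockwise.
Weight: 36 × 9.81 = 353.2 N down at 1.1 m → arm 3 m, τ = 353.2 × 3 = 1060 N·m counterclockwise.
Hanging mass: 38 × 9.81 = 372.8 N down at 5.7 m → arm 1.6 m, τ = 372.8 × 1.6 = 596.5 N·m clockwise.
Net moment of existing loads = 591.5 N·m counterclockwise.
The sign weighs 24 × 9.81 = 235.4 N and must supply an equal clockwise moment, so its lever arm about the knife-edge support is 591.5 / 235.4 = 2.51 m.
That puts it at 4.1 + 2.51 = 6.61 m from the left end.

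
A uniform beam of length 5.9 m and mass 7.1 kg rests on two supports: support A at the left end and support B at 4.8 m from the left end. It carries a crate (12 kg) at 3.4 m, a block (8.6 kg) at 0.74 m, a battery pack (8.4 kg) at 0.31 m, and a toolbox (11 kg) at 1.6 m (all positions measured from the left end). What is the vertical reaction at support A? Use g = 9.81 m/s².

R_A ≈ 282 N

Choose support B as the axis so its reaction then has zero moment arm.
Beam weight: 7.1 × 9.81 = 69.65 N down at 2.95 m → arm 1.85 m, τ = 69.65 × 1.85 = 128.9 N·m counterclockwise.
Crate: 12 × 9.81 = 117.7 N down at 3.4 m → arm 1.4 m, τ = 117.7 × 1.4 = 164.8 N·m counterclockwise.
Block: 8.6 × 9.81 = 84.37 N down at 0.74 m → arm 4.06 m, τ = 84.37 × 4.06 = 342.5 N·m counterclockwise.
Battery pack: 8.4 × 9.81 = 82.4 N down at 0.31 m → arm 4.49 m, τ = 82.4 × 4.49 = 370 N·m counterclockwise.
Toolbox: 11 × 9.81 = 107.9 N down at 1.6 m → arm 3.2 m, τ = 107.9 × 3.2 = 345.3 N·m counterclockwise.
Net load moment about support B = 1352 N·m counterclockwise.
Reaction R at support A is upward at 0 m, arm 4.8 m → moment R × 4.8 clockwise.
Στ = 0 ⇒ R × 4.8 = 1352 ⇒ R = 282 N.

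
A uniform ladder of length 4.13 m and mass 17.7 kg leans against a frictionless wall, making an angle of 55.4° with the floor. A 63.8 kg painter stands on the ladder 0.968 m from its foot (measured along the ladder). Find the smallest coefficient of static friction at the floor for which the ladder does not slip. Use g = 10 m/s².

About the foot of the ladder:
Ladder weight 17.7×10 = 177 N acts at 2.065 m along the ladder; its horizontal arm is 2.065·cos55.4° = 1.173 m → τ = 207.6 N·m clockwise.
Painter: 63.8×10 = 638 N at 0.968 m → arm 0.5497 m → τ = 350.7 N·m clockwise.
Wall normal N acts horizontally at the top; its moment arm is the height L sinθ = 4.13·sin55.4° = 3.4 m, counterclockwise.
For rotational equilibrium, N × 3.4 = 558.3, so N = 164.2 N.
ΣFx = 0 ⇒ f = N_wall = 164.2 N. ΣFy = 0 ⇒ N_floor = 815 N.
μ_min = f / N_floor = 164.2 / 815 = 0.201.

μ_min ≈ 0.201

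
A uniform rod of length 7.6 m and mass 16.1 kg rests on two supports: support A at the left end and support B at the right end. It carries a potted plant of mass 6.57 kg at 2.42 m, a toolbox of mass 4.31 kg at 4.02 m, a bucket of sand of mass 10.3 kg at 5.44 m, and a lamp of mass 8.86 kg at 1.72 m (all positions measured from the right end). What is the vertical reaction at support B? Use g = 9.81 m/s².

Taking torques about support A:
Beam weight: 16.1 × 9.81 = 157.9 N down at 3.8 m → arm 3.8 m, τ = 157.9 × 3.8 = 600 N·m clockwise.
Potted plant: 6.57 × 9.81 = 64.45 N down at 2.42 m → arm 5.18 m, τ = 64.45 × 5.18 = 333.9 N·m clockwise.
Toolbox: 4.31 × 9.81 = 42.28 N down at 4.02 m → arm 3.58 m, τ = 42.28 × 3.58 = 151.4 N·m clockwise.
Bucket of sand: 10.3 × 9.81 = 101 N down at 5.44 m → arm 2.16 m, τ = 101 × 2.16 = 218.2 N·m clockwise.
Lamp: 8.86 × 9.81 = 86.92 N down at 1.72 m → arm 5.88 m, τ = 86.92 × 5.88 = 511.1 N·m clockwise.
Net load moment about support A = 1815 N·m clockwise.
Reaction R at support B is upward at 0 m, arm 7.6 m → moment R × 7.6 counterclockwise.
Balancing moments: R × 7.6 = 1815, giving R = 239 N.

R_B ≈ 239 N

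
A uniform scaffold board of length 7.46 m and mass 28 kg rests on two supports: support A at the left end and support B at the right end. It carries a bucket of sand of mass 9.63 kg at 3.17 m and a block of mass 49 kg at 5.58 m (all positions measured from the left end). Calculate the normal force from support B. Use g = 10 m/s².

R_B ≈ 547 N

Choose support A as the axis so its reaction then has zero moment arm.
Beam weight: 28 × 10 = 280 N down at 3.73 m → arm 3.73 m, τ = 280 × 3.73 = 1044 N·m clockwise.
Bucket of sand: 9.63 × 10 = 96.3 N down at 3.17 m → arm 3.17 m, τ = 96.3 × 3.17 = 305.3 N·m clockwise.
Block: 49 × 10 = 490 N down at 5.58 m → arm 5.58 m, τ = 490 × 5.58 = 2734 N·m clockwise.
Net load moment about support A = 4083 N·m clockwise.
Reaction R at support B is upward at 7.46 m, arm 7.46 m → moment R × 7.46 counterclockwise.
For rotational equilibrium, R × 7.46 = 4083, so R = 547 N.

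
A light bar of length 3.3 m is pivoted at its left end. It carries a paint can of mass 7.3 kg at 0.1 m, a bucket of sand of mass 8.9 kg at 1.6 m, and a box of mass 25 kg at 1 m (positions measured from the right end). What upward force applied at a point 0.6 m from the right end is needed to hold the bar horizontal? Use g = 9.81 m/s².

Choose the left end as the axis so the unknown pivot reaction has zero arm there.
Paint can: 7.3 × 9.81 = 71.61 N down at 0.1 m → arm 3.2 m, τ = 71.61 × 3.2 = 229.2 N·m clockwise.
Bucket of sand: 8.9 × 9.81 = 87.31 N down at 1.6 m → arm 1.7 m, τ = 87.31 × 1.7 = 148.4 N·m clockwise.
Box: 25 × 9.81 = 245.2 N down at 1 m → arm 2.3 m, τ = 245.2 × 2.3 = 564 N·m clockwise.
Net moment of the loads = 941.6 N·m clockwise.
The upward force F acts at a point 0.6 m from the right end, arm 2.7 m, giving F × 2.7 counterclockwise.
For rotational equilibrium, F × 2.7 = 941.6, so F = 941.6 / 2.7 = 349 N.

F ≈ 349 N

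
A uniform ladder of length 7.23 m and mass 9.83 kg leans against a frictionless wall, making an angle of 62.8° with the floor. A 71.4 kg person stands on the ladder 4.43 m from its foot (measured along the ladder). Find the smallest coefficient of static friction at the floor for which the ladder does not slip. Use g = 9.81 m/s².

Take moments about the foot of the ladder.
Ladder weight 9.83×9.81 = 96.43 N acts at 3.615 m along the ladder; its horizontal arm is 3.615·cos62.8° = 1.652 m → τ = 159.3 N·m clockwise.
Person: 71.4×9.81 = 700.4 N at 4.43 m → arm 2.025 m → τ = 1418 N·m clockwise.
Wall normal N acts horizontally at the top; its moment arm is the height L sinθ = 7.23·sin62.8° = 6.43 m, counterclockwise.
For rotational equilibrium, N × 6.43 = 1577, so N = 245.3 N.
ΣFx = 0 ⇒ f = N_wall = 245.3 N. ΣFy = 0 ⇒ N_floor = 796.8 N.
μ_min = f / N_floor = 245.3 / 796.8 = 0.308.

μ_min ≈ 0.308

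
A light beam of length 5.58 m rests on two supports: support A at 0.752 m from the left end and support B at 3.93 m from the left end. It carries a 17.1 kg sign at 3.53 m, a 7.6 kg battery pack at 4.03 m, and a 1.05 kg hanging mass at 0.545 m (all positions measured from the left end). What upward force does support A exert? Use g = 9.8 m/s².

Sum moments about support B (its reaction then has zero moment arm).
Sign: 17.1 × 9.8 = 167.6 N down at 3.53 m → arm 0.4 m, τ = 167.6 × 0.4 = 67.04 N·m counterclockwise.
Battery pack: 7.6 × 9.8 = 74.48 N down at 4.03 m → arm 0.1 m, τ = 74.48 × 0.1 = 7.448 N·m clockwise.
Hanging mass: 1.05 × 9.8 = 10.29 N down at 0.545 m → arm 3.385 m, τ = 10.29 × 3.385 = 34.83 N·m counterclockwise.
Net load moment about support B = 94.42 N·m counterclockwise.
Reaction R at support A is upward at 0.752 m, arm 3.178 m → moment R × 3.178 clockwise.
For rotational equilibrium, R × 3.178 = 94.42, so R = 29.7 N.

R_A ≈ 29.7 N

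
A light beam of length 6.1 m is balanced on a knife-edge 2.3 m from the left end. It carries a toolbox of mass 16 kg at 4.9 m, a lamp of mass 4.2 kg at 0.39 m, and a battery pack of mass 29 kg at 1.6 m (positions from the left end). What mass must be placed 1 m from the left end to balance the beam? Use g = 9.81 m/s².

m ≈ 10.2 kg

Taking torques about the knife-edge (at 2.3 m from the left end):
Toolbox: 16 × 9.81 = 157 N down at 4.9 m → arm 2.6 m, τ = 157 × 2.6 = 408.2 N·m clockwise.
Lamp: 4.2 × 9.81 = 41.2 N down at 0.39 m → arm 1.91 m, τ = 41.2 × 1.91 = 78.69 N·m counterclockwise.
Battery pack: 29 × 9.81 = 284.5 N down at 1.6 m → arm 0.7 m, τ = 284.5 × 0.7 = 199.1 N·m counterclockwise.
Net moment of known loads = 130.4 N·m clockwise.
An unknown mass m at 1 m has arm 1.3 m; its moment is m·g·1.3 counterclockwise.
Στ = 0 ⇒ m × 9.81 × 1.3 = 130.4 ⇒ m = 130.4 / (9.81 × 1.3) = 10.2 kg.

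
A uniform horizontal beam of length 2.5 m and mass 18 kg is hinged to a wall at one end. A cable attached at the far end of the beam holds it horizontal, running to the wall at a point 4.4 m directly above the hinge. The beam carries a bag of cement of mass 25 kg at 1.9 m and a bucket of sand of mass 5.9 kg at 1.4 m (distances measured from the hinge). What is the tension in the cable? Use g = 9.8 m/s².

About the hinge:
Beam weight: 18 × 9.8 = 176.4 N down at 1.25 m → arm 1.25 m, τ = 176.4 × 1.25 = 220.5 N·m clockwise.
Bag of cement: 25 × 9.8 = 245 N down at 1.9 m → arm 1.9 m, τ = 245 × 1.9 = 465.5 N·m clockwise.
Bucket of sand: 5.9 × 9.8 = 57.82 N down at 1.4 m → arm 1.4 m, τ = 57.82 × 1.4 = 80.95 N·m clockwise.
Total clockwise load moment = 767 N·m.
The cable tension T acts at 2.5 m; only its component perpendicular to the beam, T sinθ, produces torque. sinθ = h/√(h²+d²) = 4.4/√(4.4²+2.5²) = 0.8695.
Balancing moments: T × 2.5 × 0.8695 = 767, giving T = 767 / 2.174 = 353 N.

T ≈ 353 N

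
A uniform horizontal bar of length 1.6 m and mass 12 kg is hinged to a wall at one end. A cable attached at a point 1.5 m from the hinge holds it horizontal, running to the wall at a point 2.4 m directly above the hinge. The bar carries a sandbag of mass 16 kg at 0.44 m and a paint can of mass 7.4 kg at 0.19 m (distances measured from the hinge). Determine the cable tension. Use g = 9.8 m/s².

T ≈ 139 N

Sum moments about the hinge (the unknown hinge reaction has zero arm there).
Beam weight: 12 × 9.8 = 117.6 N down at 0.8 m → arm 0.8 m, τ = 117.6 × 0.8 = 94.08 N·m clockwise.
Sandbag: 16 × 9.8 = 156.8 N down at 0.44 m → arm 0.44 m, τ = 156.8 × 0.44 = 68.99 N·m clockwise.
Paint can: 7.4 × 9.8 = 72.52 N down at 0.19 m → arm 0.19 m, τ = 72.52 × 0.19 = 13.78 N·m clockwise.
Total clockwise load moment = 176.8 N·m.
The cable tension T acts at 1.5 m; only its component perpendicular to the bar, T sinθ, produces torque. sinθ = h/√(h²+d²) = 2.4/√(2.4²+1.5²) = 0.848.
Balancing moments: T × 1.5 × 0.848 = 176.8, giving T = 176.8 / 1.272 = 139 N.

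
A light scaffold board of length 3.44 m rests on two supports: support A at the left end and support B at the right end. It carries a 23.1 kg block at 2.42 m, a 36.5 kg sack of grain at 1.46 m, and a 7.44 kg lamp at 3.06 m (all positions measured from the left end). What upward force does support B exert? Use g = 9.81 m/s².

About support A:
Block: 23.1 × 9.81 = 226.6 N down at 2.42 m → arm 2.42 m, τ = 226.6 × 2.42 = 548.4 N·m clockwise.
Sack of grain: 36.5 × 9.81 = 358.1 N down at 1.46 m → arm 1.46 m, τ = 358.1 × 1.46 = 522.8 N·m clockwise.
Lamp: 7.44 × 9.81 = 72.99 N down at 3.06 m → arm 3.06 m, τ = 72.99 × 3.06 = 223.3 N·m clockwise.
Net load moment about support A = 1294 N·m clockwise.
Reaction R at support B is upward at 3.44 m, arm 3.44 m → moment R × 3.44 counterclockwise.
Balancing moments: R × 3.44 = 1294, giving R = 376 N.

R_B ≈ 376 N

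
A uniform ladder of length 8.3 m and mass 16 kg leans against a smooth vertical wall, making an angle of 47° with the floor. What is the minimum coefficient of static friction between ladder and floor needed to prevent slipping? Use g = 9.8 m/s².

Choose the foot of the ladder as the axis so the floor normal and friction both act there and drop out.
Ladder weight 16×9.8 = 156.8 N acts at 4.15 m along the ladder; its horizontal arm is 4.15·cos47° = 2.83 m → τ = 443.7 N·m clockwise.
Wall normal N acts horizontally at the top; its moment arm is the height L sinθ = 8.3·sin47° = 6.07 m, counterclockwise.
Στ = 0 ⇒ N × 6.07 = 443.7 ⇒ N = 73.1 N.
ΣFx = 0 ⇒ f = N_wall = 73.1 N. ΣFy = 0 ⇒ N_floor = 156.8 N.
μ_min = f / N_floor = 73.1 / 156.8 = 0.466.

μ_min ≈ 0.466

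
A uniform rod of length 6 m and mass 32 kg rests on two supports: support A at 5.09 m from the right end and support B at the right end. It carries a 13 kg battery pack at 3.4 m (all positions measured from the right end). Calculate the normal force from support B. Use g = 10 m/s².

R_B ≈ 175 N

About support A:
Beam weight: 32 × 10 = 320 N down at 3 m → arm 2.09 m, τ = 320 × 2.09 = 668.8 N·m clockwise.
Battery pack: 13 × 10 = 130 N down at 3.4 m → arm 1.69 m, τ = 130 × 1.69 = 219.7 N·m clockwise.
Net load moment about support A = 888.5 N·m clockwise.
Reaction R at support B is upward at 0 m, arm 5.09 m → moment R × 5.09 counterclockwise.
Setting net torque to zero: R × 5.09 = 888.5 → R = 175 N.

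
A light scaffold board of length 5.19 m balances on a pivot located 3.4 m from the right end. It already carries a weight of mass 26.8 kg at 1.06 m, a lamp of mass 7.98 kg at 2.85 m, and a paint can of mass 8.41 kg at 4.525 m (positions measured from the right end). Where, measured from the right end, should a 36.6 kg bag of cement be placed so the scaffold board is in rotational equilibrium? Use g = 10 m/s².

x ≈ 4.97 m from the right end

Choose the pivot (at 3.4 m from the right end) as the axis so the support reaction has zero arm there.
Weight: 26.8 × 10 = 268 N down at 1.06 m → arm 2.34 m, τ = 268 × 2.34 = 627.1 N·m clockwise.
Lamp: 7.98 × 10 = 79.8 N down at 2.85 m → arm 0.55 m, τ = 79.8 × 0.55 = 43.89 N·m clockwise.
Paint can: 8.41 × 10 = 84.1 N down at 4.525 m → arm 1.125 m, τ = 84.1 × 1.125 = 94.61 N·m counterclockwise.
Net moment of existing loads = 576.4 N·m clockwise.
The bag of cement weighs 36.6 × 10 = 366 N and must supply an equal counterclockwise moment, so its lever arm about the pivot is 576.4 / 366 = 1.57 m.
That puts it at 3.4 + 1.57 = 4.97 m from the right end.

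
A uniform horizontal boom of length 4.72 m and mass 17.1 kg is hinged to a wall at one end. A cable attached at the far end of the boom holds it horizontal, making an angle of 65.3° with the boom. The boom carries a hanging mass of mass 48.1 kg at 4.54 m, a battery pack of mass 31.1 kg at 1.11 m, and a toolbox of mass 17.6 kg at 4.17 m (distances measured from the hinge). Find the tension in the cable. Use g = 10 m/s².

Choose the hinge as the axis so the unknown hinge reaction has zero arm there.
Beam weight: 17.1 × 10 = 171 N down at 2.36 m → arm 2.36 m, τ = 171 × 2.36 = 403.6 N·m clockwise.
Hanging mass: 48.1 × 10 = 481 N down at 4.54 m → arm 4.54 m, τ = 481 × 4.54 = 2184 N·m clockwise.
Battery pack: 31.1 × 10 = 311 N down at 1.11 m → arm 1.11 m, τ = 311 × 1.11 = 345.2 N·m clockwise.
Toolbox: 17.6 × 10 = 176 N down at 4.17 m → arm 4.17 m, τ = 176 × 4.17 = 733.9 N·m clockwise.
Total clockwise load moment = 3667 N·m.
The cable tension T acts at 4.72 m; only its component perpendicular to the boom, T sinθ, produces torque. sin 65.3° = 0.9085.
Στ = 0 ⇒ T × 4.72 × 0.9085 = 3667 ⇒ T = 3667 / 4.288 = 855 N.

T ≈ 855 N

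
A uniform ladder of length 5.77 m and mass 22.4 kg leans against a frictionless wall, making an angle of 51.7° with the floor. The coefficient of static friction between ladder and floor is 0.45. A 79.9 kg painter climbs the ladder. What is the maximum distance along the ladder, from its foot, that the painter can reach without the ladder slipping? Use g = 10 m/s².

d ≈ 3.4 m

Take moments about the foot of the ladder.
Ladder weight 22.4×10 = 224 N acts at 2.885 m along the ladder; its horizontal arm is 2.885·cos51.7° = 1.788 m → τ = 400.5 N·m clockwise.
Painter weight 79.9×10 = 799 N at distance d → arm d·cos51.7° → τ = 799·d·0.6198 clockwise.
Wall normal N at the top has arm L sinθ = 4.528 m counterclockwise, so Στ = 0 gives N·4.528 = 400.5 + 495.2·d.
ΣFy = 0 ⇒ N_floor = 1023 N, so the maximum friction is μ_s·N_floor = 0.45×1023 = 460.4 N. ΣFx = 0 ⇒ N_wall = f, so at the slipping point N = 460.4 N.
Substituting: 460.4×4.528 = 400.5 + 495.2·d ⇒ d = (2085 − 400.5) / 495.2 = 3.4 m.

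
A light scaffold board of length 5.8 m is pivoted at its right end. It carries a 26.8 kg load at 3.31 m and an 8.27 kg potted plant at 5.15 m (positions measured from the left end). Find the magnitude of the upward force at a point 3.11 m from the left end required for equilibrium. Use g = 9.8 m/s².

Take moments about the right end.
Load: 26.8 × 9.8 = 262.6 N down at 3.31 m → arm 2.49 m, τ = 262.6 × 2.49 = 653.9 N·m counterclockwise.
Potted plant: 8.27 × 9.8 = 81.05 N down at 5.15 m → arm 0.65 m, τ = 81.05 × 0.65 = 52.68 N·m counterclockwise.
Net moment of the loads = 706.6 N·m counterclockwise.
The upward force F acts at a point 3.11 m from the left end, arm 2.69 m, giving F × 2.69 clockwise.
For rotational equilibrium, F × 2.69 = 706.6, so F = 706.6 / 2.69 = 263 N.

F ≈ 263 N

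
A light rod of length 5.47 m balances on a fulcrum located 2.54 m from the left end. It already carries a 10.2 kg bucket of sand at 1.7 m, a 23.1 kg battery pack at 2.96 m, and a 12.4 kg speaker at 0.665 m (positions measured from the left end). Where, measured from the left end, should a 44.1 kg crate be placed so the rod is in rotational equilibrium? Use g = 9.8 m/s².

About the fulcrum (at 2.54 m from the left end):
Bucket of sand: 10.2 × 9.8 = 99.96 N down at 1.7 m → arm 0.84 m, τ = 99.96 × 0.84 = 83.97 N·m counterclockwise.
Battery pack: 23.1 × 9.8 = 226.4 N down at 2.96 m → arm 0.42 m, τ = 226.4 × 0.42 = 95.09 N·m clockwise.
Speaker: 12.4 × 9.8 = 121.5 N down at 0.665 m → arm 1.875 m, τ = 121.5 × 1.875 = 227.8 N·m counterclockwise.
Net moment of existing loads = 216.7 N·m counterclockwise.
The crate weighs 44.1 × 9.8 = 432.2 N and must supply an equal clockwise moment, so its lever arm about the fulcrum is 216.7 / 432.2 = 0.501 m.
That puts it at 2.54 + 0.501 = 3.04 m from the left end.

x ≈ 3.04 m from the left end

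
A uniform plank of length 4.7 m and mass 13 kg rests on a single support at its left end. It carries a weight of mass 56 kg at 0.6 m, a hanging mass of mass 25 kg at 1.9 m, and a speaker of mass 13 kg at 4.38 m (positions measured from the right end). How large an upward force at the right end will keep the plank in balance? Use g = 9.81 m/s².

F ≈ 698 N

Choose the left end as the axis so the unknown pivot reaction has zero arm there.
Beam weight: 13 × 9.81 = 127.5 N down at 2.35 m → arm 2.35 m, τ = 127.5 × 2.35 = 299.6 N·m clockwise.
Weight: 56 × 9.81 = 549.4 N down at 0.6 m → arm 4.1 m, τ = 549.4 × 4.1 = 2253 N·m clockwise.
Hanging mass: 25 × 9.81 = 245.2 N down at 1.9 m → arm 2.8 m, τ = 245.2 × 2.8 = 686.6 N·m clockwise.
Speaker: 13 × 9.81 = 127.5 N down at 4.38 m → arm 0.32 m, τ = 127.5 × 0.32 = 40.8 N·m clockwise.
Net moment of the loads = 3280 N·m clockwise.
The upward force F acts at the right end, arm 4.7 m, giving F × 4.7 counterclockwise.
Setting net torque to zero: F × 4.7 = 3280 → F = 3280 / 4.7 = 698 N.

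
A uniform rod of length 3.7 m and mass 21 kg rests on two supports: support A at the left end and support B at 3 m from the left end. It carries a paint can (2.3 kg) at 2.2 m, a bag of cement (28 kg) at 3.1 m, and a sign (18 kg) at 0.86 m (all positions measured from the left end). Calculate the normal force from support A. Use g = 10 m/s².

Taking torques about support B:
Beam weight: 21 × 10 = 210 N down at 1.85 m → arm 1.15 m, τ = 210 × 1.15 = 241.5 N·m counterclockwise.
Paint can: 2.3 × 10 = 23 N down at 2.2 m → arm 0.8 m, τ = 23 × 0.8 = 18.4 N·m counterclockwise.
Bag of cement: 28 × 10 = 280 N down at 3.1 m → arm 0.1 m, τ = 280 × 0.1 = 28 N·m clockwise.
Sign: 18 × 10 = 180 N down at 0.86 m → arm 2.14 m, τ = 180 × 2.14 = 385.2 N·m counterclockwise.
Net load moment about support B = 617.1 N·m counterclockwise.
Reaction R at support A is upward at 0 m, arm 3 m → moment R × 3 clockwise.
For rotational equilibrium, R × 3 = 617.1, so R = 206 N.

R_A ≈ 206 N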